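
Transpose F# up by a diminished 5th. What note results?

C

F up a perfect fifth is C, so the target letter is C.
From F#, a diminished fifth is 6 semitones up: C.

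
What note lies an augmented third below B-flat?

Gbb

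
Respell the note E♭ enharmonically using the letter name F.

Fbb

Eb is pitch class 3. The letter F alone is pitch class 5.
To reach pitch class 3 from F requires an offset of -2 semitones, i.e. double flat: Fbb.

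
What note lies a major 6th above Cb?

Ab

C up a major sixth is A, so the target letter is A.
From Cb, a major sixth is 9 semitones up: Ab.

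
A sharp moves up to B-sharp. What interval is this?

major second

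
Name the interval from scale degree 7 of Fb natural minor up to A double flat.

perfect fourth

Scale degree 7 of Fb natural minor is Ebb.
Ebb up to Abb: letters E→A make it a fourth; 5 semitones makes it perfect.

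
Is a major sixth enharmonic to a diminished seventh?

Yes

A major sixth spans 9 semitones; a diminished seventh spans 9.
They are enharmonically equivalent.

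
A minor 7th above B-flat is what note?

Ab

B up a major seventh is A#, so the target letter is A.
From Bb, a minor seventh is 10 semitones up: Ab.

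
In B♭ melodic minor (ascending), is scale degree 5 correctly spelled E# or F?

F

Each scale degree takes a distinct letter name. Degree 5 of a scale on B must use the letter F.
F and E# are enharmonically the same pitch, but only F uses the letter F, so it is the correct spelling here.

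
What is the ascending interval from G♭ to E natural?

Counting letters G–A–B–C–D–E gives a sixth.
Gb→E = 10 semitones, 1 wider than the major sixth (9), so augmented.

augmented sixth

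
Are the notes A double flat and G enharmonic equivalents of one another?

Abb is pitch class 7; G is pitch class 7.
All spellings map to pitch class 7, so they are enharmonically equivalent.

Yes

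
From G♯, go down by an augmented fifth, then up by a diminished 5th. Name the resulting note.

An augmented fifth down from G# is C (letter C, 8 semitones down).
A diminished fifth up from C is Gb (letter G, 6 semitones up).

Gb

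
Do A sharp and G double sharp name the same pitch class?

A# is pitch class 10; G## is pitch class 9.
The pitch classes differ (10 vs. 9), so they are not enharmonic equivalents.

No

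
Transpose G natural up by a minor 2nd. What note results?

Ab

A second above G lands on the letter A.
A minor second spans 1 semitone, so G moves to pitch class 8. On the letter A that is Ab.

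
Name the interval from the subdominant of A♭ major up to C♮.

major seventh

The subdominant of Ab major is Db.
Db up to C: letters D→C make it a seventh; 11 semitones makes it major.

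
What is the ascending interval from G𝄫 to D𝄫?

perfect fifth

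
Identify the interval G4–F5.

minor seventh

Counting letters G–A–B–C–D–E–F gives a seventh.
G→F = 10 semitones, 1 narrower than the major seventh (11), so minor.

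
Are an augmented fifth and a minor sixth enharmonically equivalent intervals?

Yes

An augmented fifth spans 8 semitones; a minor sixth spans 8.
They are enharmonically equivalent.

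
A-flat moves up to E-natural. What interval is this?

augmented fifth

Counting letters A–B–C–D–E gives a fifth.
Ab→E = 8 semitones, 1 wider than the perfect fifth (7), so augmented.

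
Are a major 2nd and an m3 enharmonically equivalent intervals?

No

A major second spans 2 semitones; a minor third spans 3.
The spans differ, so they are not enharmonic equivalents.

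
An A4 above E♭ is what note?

A

A fourth above E lands on the letter A.
An augmented fourth spans 6 semitones, so Eb moves to pitch class 9. On the letter A that is A.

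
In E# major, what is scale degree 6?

C##

The E# major scale runs E# F## G## A# B# C## D##.
Degree 6 is C##.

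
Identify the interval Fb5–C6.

augmented fifth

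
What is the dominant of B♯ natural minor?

F##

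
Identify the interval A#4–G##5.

Counting letters A–B–C–D–E–F–G gives a seventh.
A#→G## = 11 semitones, exactly the major seventh.

major seventh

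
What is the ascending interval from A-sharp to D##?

Counting letters A–B–C–D gives a fourth.
A#→D## = 6 semitones, 1 wider than the perfect fourth (5), so augmented.

augmented fourth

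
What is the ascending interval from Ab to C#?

Counting letters A–B–C gives a third.
Ab→C# = 5 semitones, 1 wider than the major third (4), so augmented.

augmented third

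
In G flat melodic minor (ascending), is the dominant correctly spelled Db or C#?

Each scale degree takes a distinct letter name. Degree 5 of a scale on G must use the letter D.
Db and C# are enharmonically the same pitch, but only Db uses the letter D, so it is the correct spelling here.

Db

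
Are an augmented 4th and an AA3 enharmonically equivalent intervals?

An augmented fourth spans 6 semitones; a doubly augmented third spans 6.
They are enharmonically equivalent.

Yes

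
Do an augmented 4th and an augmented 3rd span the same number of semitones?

No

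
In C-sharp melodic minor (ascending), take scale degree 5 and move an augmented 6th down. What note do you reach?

Scale degree 5 of C# melodic minor (ascending) is G#.
An augmented sixth (10 semitones) below G# lands on the letter B, giving Bb.

Bb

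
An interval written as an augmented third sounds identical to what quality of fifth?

An augmented third spans 5 semitones.
A fifth spanning 5 semitones is doubly diminished (the perfect fifth is 7).

doubly diminished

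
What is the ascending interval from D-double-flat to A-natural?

doubly augmented fifth

The letter names run D→A, a span of 4 letter steps, so the interval is some kind of fifth.
Dbb to A is 9 semitones. A perfect fifth is 7, so 9 makes it doubly augmented.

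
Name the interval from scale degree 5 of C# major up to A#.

major second

Scale degree 5 of C# major is G#.
G# up to A#: letters G→A make it a second; 2 semitones makes it major.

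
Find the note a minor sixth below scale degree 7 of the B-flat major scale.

Scale degree 7 of Bb major is A.
A minor sixth (8 semitones) below A lands on the letter C, giving C#.

C#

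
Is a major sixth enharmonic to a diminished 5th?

No

A major sixth spans 9 semitones; a diminished fifth spans 6.
The spans differ, so they are not enharmonic equivalents.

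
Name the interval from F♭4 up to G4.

augmented second

Counting letters F–G gives a second.
Fb→G = 3 semitones, 1 wider than the major second (2), so augmented.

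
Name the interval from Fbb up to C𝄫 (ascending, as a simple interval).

perfect fifth

The letter names run F→C, a span of 4 letter steps, so the interval is some kind of fifth.
Fbb to Cbb is 7 semitones. A perfect fifth is 7, so 7 makes it perfect.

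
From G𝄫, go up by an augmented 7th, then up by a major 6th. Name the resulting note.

An augmented seventh up from Gbb is F (letter F, 12 semitones up).
A major sixth up from F is D (letter D, 9 semitones up).

D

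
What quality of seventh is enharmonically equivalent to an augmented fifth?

doubly diminished

An augmented fifth spans 8 semitones.
A seventh spanning 8 semitones is doubly diminished (the major seventh is 11).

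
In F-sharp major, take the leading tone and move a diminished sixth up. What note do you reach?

The leading tone of F# major is E#.
A diminished sixth (7 semitones) above E# lands on the letter C, giving C.

C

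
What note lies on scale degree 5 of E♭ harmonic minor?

The Eb harmonic minor scale runs Eb F Gb Ab Bb Cb D.
Degree 5 is Bb.

Bb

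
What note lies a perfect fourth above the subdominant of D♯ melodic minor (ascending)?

C#

The subdominant of D# melodic minor (ascending) is G#.
A perfect fourth (5 semitones) above G# lands on the letter C, giving C#.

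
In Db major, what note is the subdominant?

The Db major scale runs Db Eb F Gb Ab Bb C.
Degree 4 is Gb.

Gb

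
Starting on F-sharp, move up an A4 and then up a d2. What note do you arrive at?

C

An augmented fourth up from F# is B# (letter B, 6 semitones up).
A diminished second up from B# is C (letter C, 0 semitones up).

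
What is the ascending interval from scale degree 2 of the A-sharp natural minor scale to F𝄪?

Scale degree 2 of A# natural minor is B#.
B# up to F##: letters B→F make it a fifth; 7 semitones makes it perfect.

perfect fifth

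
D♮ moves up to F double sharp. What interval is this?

Counting letters D–E–F gives a third.
D→F## = 5 semitones, 1 wider than the major third (4), so augmented.

augmented third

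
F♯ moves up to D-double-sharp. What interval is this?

augmented sixth

Counting letters F–G–A–B–C–D gives a sixth.
F#→D## = 10 semitones, 1 wider than the major sixth (9), so augmented.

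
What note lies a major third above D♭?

D up a major third is F#, so the target letter is F.
From Db, a major third is 4 semitones up: F.

F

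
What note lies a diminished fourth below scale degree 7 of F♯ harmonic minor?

B##

Scale degree 7 of F# harmonic minor is E#.
A diminished fourth (4 semitones) below E# lands on the letter B, giving B##.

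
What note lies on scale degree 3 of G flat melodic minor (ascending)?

Degree 3 takes the letter 2 steps above G, which is B.
In melodic minor (ascending), degree 3 sits 3 semitones above the tonic. Gb + 3 semitones is pitch class 9, spelled on B as Bbb.

Bbb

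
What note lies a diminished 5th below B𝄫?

Eb

A fifth below B lands on the letter E.
A diminished fifth spans 6 semitones, so Bbb moves to pitch class 3. On the letter E that is Eb.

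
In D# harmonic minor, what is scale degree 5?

The D# harmonic minor scale runs D# E# F# G# A# B C##.
Degree 5 is A#.

A#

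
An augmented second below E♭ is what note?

Dbb

E down a major second is D, so the target letter is D.
From Eb, an augmented second is 3 semitones down: Dbb.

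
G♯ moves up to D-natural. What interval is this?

diminished fifth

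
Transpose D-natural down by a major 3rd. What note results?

Bb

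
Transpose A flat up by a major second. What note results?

Bb

A second above A lands on the letter B.
A major second spans 2 semitones, so Ab moves to pitch class 10. On the letter B that is Bb.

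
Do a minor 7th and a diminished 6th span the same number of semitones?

No

A minor seventh spans 10 semitones; a diminished sixth spans 7.
The spans differ, so they are not enharmonic equivalents.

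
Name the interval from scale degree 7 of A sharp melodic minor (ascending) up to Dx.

perfect fifth

Scale degree 7 of A# melodic minor (ascending) is G##.
G## up to D##: letters G→D make it a fifth; 7 semitones makes it perfect.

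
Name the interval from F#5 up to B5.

perfect fourth

The letter names run F→B, a span of 3 letter steps, so the interval is some kind of fourth.
F# to B is 5 semitones. A perfect fourth is 5, so 5 makes it perfect.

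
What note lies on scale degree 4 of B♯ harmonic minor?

E#

The B# harmonic minor scale runs B# C## D# E# F## G# A##.
Degree 4 is E#.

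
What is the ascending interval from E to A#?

augmented fourth

The letter names run E→A, a span of 3 letter steps, so the interval is some kind of fourth.
E to A# is 6 semitones. A perfect fourth is 5, so 6 makes it augmented.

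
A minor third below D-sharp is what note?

B#

D down a major third is Bb, so the target letter is B.
From D#, a minor third is 3 semitones down: B#.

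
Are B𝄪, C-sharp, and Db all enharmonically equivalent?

Yes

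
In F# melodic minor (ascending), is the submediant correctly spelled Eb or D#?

Each scale degree takes a distinct letter name. Degree 6 of a scale on F must use the letter D.
D# and Eb are enharmonically the same pitch, but only D# uses the letter D, so it is the correct spelling here.

D#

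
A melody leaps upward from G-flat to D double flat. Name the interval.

Counting letters G–A–B–C–D gives a fifth.
Gb→Dbb = 6 semitones, 1 narrower than the perfect fifth (7), so diminished.

diminished fifth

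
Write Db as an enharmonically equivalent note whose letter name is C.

C#

Db is pitch class 1. The letter C alone is pitch class 0.
To reach pitch class 1 from C requires an offset of +1 semitone, i.e. sharp: C#.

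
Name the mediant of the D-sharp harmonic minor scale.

F#

Degree 3 takes the letter 2 steps above D, which is F.
In harmonic minor, degree 3 sits 3 semitones above the tonic. D# + 3 semitones is pitch class 6, spelled on F as F#.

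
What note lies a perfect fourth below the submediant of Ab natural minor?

The submediant of Ab natural minor is Fb.
A perfect fourth (5 semitones) below Fb lands on the letter C, giving Cb.

Cb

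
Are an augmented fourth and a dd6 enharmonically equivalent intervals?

An augmented fourth spans 6 semitones; a doubly diminished sixth spans 6.
They are enharmonically equivalent.

Yes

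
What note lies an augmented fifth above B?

F##

A fifth above B lands on the letter F.
An augmented fifth spans 8 semitones, so B moves to pitch class 7. On the letter F that is F##.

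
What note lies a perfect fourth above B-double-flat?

B up a perfect fourth is E, so the target letter is E.
From Bbb, a perfect fourth is 5 semitones up: Ebb.

Ebb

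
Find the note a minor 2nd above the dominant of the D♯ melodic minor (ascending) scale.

The dominant of D# melodic minor (ascending) is A#.
A minor second (1 semitone) above A# lands on the letter B, giving B.

B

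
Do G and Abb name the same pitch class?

Yes

G = pitch class 7 and Abb = pitch class 7 — the same pitch class, so they are enharmonic equivalents.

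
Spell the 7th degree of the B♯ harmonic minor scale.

A##

Degree 7 takes the letter 6 steps above B, which is A.
In harmonic minor, degree 7 sits 11 semitones above the tonic. B# + 11 semitones is pitch class 11, spelled on A as A##.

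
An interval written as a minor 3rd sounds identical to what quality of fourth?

doubly diminished

A minor third spans 3 semitones.
A fourth spanning 3 semitones is doubly diminished (the perfect fourth is 5).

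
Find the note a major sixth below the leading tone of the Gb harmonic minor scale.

The leading tone of Gb harmonic minor is F.
A major sixth (9 semitones) below F lands on the letter A, giving Ab.

Ab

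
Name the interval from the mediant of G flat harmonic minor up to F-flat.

perfect fifth

The mediant of Gb harmonic minor is Bbb.
Bbb up to Fb: letters B→F make it a fifth; 7 semitones makes it perfect.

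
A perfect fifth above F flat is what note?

F up a perfect fifth is C, so the target letter is C.
From Fb, a perfect fifth is 7 semitones up: Cb.

Cb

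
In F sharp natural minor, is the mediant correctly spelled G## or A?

Each scale degree takes a distinct letter name. Degree 3 of a scale on F must use the letter A.
A and G## are enharmonically the same pitch, but only A uses the letter A, so it is the correct spelling here.

A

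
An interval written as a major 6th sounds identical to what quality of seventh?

diminished

A major sixth spans 9 semitones.
A seventh spanning 9 semitones is diminished (the major seventh is 11).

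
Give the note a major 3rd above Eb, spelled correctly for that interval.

G

A third above E lands on the letter G.
A major third spans 4 semitones, so Eb moves to pitch class 7. On the letter G that is G.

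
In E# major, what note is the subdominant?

Degree 4 takes the letter 3 steps above E, which is A.
In major, degree 4 sits 5 semitones above the tonic. E# + 5 semitones is pitch class 10, spelled on A as A#.

A#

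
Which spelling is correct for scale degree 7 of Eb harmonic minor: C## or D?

D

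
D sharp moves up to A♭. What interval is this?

doubly diminished fifth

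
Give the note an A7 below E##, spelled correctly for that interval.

F#

A seventh below E lands on the letter F.
An augmented seventh spans 12 semitones, so E## moves to pitch class 6. On the letter F that is F#.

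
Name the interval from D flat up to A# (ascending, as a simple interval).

doubly augmented fifth

Counting letters D–E–F–G–A gives a fifth.
Db→A# = 9 semitones, 2 wider than the perfect fifth (7), so doubly augmented.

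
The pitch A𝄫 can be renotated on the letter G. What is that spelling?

G

Plain G sits at the same pitch as Abb, so on the letter G the same pitch needs a natural: G.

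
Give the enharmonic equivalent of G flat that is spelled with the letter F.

F#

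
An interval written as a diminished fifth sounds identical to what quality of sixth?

doubly diminished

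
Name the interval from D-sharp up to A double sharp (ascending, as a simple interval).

augmented fifth

Counting letters D–E–F–G–A gives a fifth.
D#→A## = 8 semitones, 1 wider than the perfect fifth (7), so augmented.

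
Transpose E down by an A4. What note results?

A fourth below E lands on the letter B.
An augmented fourth spans 6 semitones, so E moves to pitch class 10. On the letter B that is Bb.

Bb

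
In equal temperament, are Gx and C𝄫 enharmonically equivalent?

No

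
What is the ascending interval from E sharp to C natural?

diminished sixth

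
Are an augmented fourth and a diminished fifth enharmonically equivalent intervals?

Yes

An augmented fourth spans 6 semitones; a diminished fifth spans 6.
They are enharmonically equivalent.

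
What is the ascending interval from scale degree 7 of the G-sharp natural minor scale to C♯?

Scale degree 7 of G# natural minor is F#.
F# up to C#: letters F→C make it a fifth; 7 semitones makes it perfect.

perfect fifth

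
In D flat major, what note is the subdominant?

Degree 4 takes the letter 3 steps above D, which is G.
In major, degree 4 sits 5 semitones above the tonic. Db + 5 semitones is pitch class 6, spelled on G as Gb.

Gb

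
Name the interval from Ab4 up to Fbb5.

The letter names run A→F, a span of 5 letter steps, so the interval is some kind of sixth.
Ab to Fbb is 7 semitones. A major sixth is 9, so 7 makes it diminished.

diminished sixth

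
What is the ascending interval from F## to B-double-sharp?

augmented fourth

The letter names run F→B, a span of 3 letter steps, so the interval is some kind of fourth.
F## to B## is 6 semitones. A perfect fourth is 5, so 6 makes it augmented.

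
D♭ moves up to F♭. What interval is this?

Counting letters D–E–F gives a third.
Db→Fb = 3 semitones, 1 narrower than the major third (4), so minor.

minor third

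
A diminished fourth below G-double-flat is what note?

Db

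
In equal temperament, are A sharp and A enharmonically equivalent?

A# is pitch class 10; A is pitch class 9.
The pitch classes differ (10 vs. 9), so they are not enharmonic equivalents.

No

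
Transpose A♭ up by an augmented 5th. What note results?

E

A fifth above A lands on the letter E.
An augmented fifth spans 8 semitones, so Ab moves to pitch class 4. On the letter E that is E.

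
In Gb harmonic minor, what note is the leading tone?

Degree 7 takes the letter 6 steps above G, which is F.
In harmonic minor, degree 7 sits 11 semitones above the tonic. Gb + 11 semitones is pitch class 5, spelled on F as F.

F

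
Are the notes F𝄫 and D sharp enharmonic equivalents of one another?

Yes

Fbb = pitch class 3 and D# = pitch class 3 — the same pitch class, so they are enharmonic equivalents.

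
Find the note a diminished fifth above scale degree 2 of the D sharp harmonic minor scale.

B

Scale degree 2 of D# harmonic minor is E#.
A diminished fifth (6 semitones) above E# lands on the letter B, giving B.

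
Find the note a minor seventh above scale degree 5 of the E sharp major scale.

Scale degree 5 of E# major is B#.
A minor seventh (10 semitones) above B# lands on the letter A, giving A#.

A#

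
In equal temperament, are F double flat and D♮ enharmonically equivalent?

Fbb is pitch class 3; D is pitch class 2.
The pitch classes differ (3 vs. 2), so they are not enharmonic equivalents.

No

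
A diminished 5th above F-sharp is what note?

C

A fifth above F lands on the letter C.
A diminished fifth spans 6 semitones, so F# moves to pitch class 0. On the letter C that is C.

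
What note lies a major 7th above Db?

C

D up a major seventh is C#, so the target letter is C.
From Db, a major seventh is 11 semitones up: C.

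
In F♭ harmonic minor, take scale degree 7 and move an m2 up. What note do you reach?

Fb

Scale degree 7 of Fb harmonic minor is Eb.
A minor second (1 semitone) above Eb lands on the letter F, giving Fb.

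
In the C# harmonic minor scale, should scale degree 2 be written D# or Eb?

Each scale degree takes a distinct letter name. Degree 2 of a scale on C must use the letter D.
D# and Eb are enharmonically the same pitch, but only D# uses the letter D, so it is the correct spelling here.

D#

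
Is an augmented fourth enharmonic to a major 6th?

An augmented fourth spans 6 semitones; a major sixth spans 9.
The spans differ, so they are not enharmonic equivalents.

No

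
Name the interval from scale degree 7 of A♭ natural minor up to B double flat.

minor third

Scale degree 7 of Ab natural minor is Gb.
Gb up to Bbb: letters G→B make it a third; 3 semitones makes it minor.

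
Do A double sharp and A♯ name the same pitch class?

No

A## is pitch class 11; A# is pitch class 10.
The pitch classes differ (11 vs. 10), so they are not enharmonic equivalents.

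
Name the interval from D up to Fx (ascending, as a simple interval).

Counting letters D–E–F gives a third.
D→F## = 5 semitones, 1 wider than the major third (4), so augmented.

augmented third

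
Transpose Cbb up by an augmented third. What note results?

C up a major third is E, so the target letter is E.
From Cbb, an augmented third is 5 semitones up: Eb.

Eb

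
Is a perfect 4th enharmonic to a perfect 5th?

A perfect fourth spans 5 semitones; a perfect fifth spans 7.
The spans differ, so they are not enharmonic equivalents.

No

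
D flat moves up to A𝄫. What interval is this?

diminished fifth

The letter names run D→A, a span of 4 letter steps, so the interval is some kind of fifth.
Db to Abb is 6 semitones. A perfect fifth is 7, so 6 makes it diminished.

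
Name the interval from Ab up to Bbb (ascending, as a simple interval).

The letter names run A→B, a span of 1 letter step, so the interval is some kind of second.
Ab to Bbb is 1 semitone. A major second is 2, so 1 makes it minor.

minor second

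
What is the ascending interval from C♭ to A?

augmented sixth

Counting letters C–D–E–F–G–A gives a sixth.
Cb→A = 10 semitones, 1 wider than the major sixth (9), so augmented.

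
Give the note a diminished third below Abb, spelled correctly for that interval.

A down a major third is F, so the target letter is F.
From Abb, a diminished third is 2 semitones down: F.

F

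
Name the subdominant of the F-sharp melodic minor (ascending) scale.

The F# melodic minor (ascending) scale runs F# G# A B C# D# E#.
Degree 4 is B.

B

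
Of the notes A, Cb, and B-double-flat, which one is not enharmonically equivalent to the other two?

Cb

In 12-tone equal temperament, enharmonic equivalents share a pitch class. A is pitch class 9; Cb is pitch class 11; Bbb is pitch class 9.
A and Bbb share pitch class 9, while Cb is pitch class 11.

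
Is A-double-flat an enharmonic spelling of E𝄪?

No

Two spellings are enharmonically equivalent only if they share a pitch class.
Here Abb → 7, E## → 6; 6 ≠ 7, so they are not.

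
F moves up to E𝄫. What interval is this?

The letter names run F→E, a span of 6 letter steps, so the interval is some kind of seventh.
F to Ebb is 9 semitones. A major seventh is 11, so 9 makes it diminished.

diminished seventh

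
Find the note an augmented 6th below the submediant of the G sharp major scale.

G

The submediant of G# major is E#.
An augmented sixth (10 semitones) below E# lands on the letter G, giving G.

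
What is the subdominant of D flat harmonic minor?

Degree 4 takes the letter 3 steps above D, which is G.
In harmonic minor, degree 4 sits 5 semitones above the tonic. Db + 5 semitones is pitch class 6, spelled on G as Gb.

Gb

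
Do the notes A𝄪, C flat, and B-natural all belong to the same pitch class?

A## is pitch class 11; Cb is pitch class 11; B is pitch class 11.
All spellings map to pitch class 11, so they are enharmonically equivalent.

Yes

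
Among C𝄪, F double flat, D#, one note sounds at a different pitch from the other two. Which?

C##

In 12-tone equal temperament, enharmonic equivalents share a pitch class. C## is pitch class 2; Fbb is pitch class 3; D# is pitch class 3.
Fbb and D# share pitch class 3, while C## is pitch class 2.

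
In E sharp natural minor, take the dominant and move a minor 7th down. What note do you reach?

The dominant of E# natural minor is B#.
A minor seventh (10 semitones) below B# lands on the letter C, giving C##.

C##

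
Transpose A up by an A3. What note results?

C##

A up a major third is C#, so the target letter is C.
From A, an augmented third is 5 semitones up: C##.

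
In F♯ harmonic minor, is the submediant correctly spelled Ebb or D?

Each scale degree takes a distinct letter name. Degree 6 of a scale on F must use the letter D.
D and Ebb are enharmonically the same pitch, but only D uses the letter D, so it is the correct spelling here.

D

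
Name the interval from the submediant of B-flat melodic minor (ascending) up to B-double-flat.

diminished third

The submediant of Bb melodic minor (ascending) is G.
G up to Bbb: letters G→B make it a third; 2 semitones makes it diminished.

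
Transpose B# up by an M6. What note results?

A sixth above B lands on the letter G.
A major sixth spans 9 semitones, so B# moves to pitch class 9. On the letter G that is G##.

G##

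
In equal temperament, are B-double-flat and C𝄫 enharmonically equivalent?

No

Two spellings are enharmonically equivalent only if they share a pitch class.
Here Bbb → 9, Cbb → 10; 9 ≠ 10, so they are not.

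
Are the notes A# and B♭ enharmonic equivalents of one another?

A# = pitch class 10 and Bb = pitch class 10 — the same pitch class, so they are enharmonic equivalents.

Yes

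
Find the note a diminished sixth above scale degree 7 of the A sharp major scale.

Scale degree 7 of A# major is G##.
A diminished sixth (7 semitones) above G## lands on the letter E, giving E.

E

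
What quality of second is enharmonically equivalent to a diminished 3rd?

A diminished third spans 2 semitones.
A second spanning 2 semitones is major (the major second is 2).

major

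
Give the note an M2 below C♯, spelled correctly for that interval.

B

A second below C lands on the letter B.
A major second spans 2 semitones, so C# moves to pitch class 11. On the letter B that is B.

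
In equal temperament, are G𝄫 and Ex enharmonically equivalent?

Gbb is pitch class 5; E## is pitch class 6.
The pitch classes differ (5 vs. 6), so they are not enharmonic equivalents.

No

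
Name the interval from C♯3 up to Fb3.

doubly diminished fourth

Counting letters C–D–E–F gives a fourth.
C#→Fb = 3 semitones, 2 narrower than the perfect fourth (5), so doubly diminished.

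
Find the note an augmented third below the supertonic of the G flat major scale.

Fbb

The supertonic of Gb major is Ab.
An augmented third (5 semitones) below Ab lands on the letter F, giving Fbb.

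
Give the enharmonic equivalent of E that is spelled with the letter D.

Plain D sits 2 semitones below E, so on the letter D the same pitch needs a double sharp: D##.

D##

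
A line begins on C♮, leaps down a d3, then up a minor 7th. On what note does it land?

G#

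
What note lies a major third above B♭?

B up a major third is D#, so the target letter is D.
From Bb, a major third is 4 semitones up: D.

D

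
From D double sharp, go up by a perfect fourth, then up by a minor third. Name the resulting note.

A perfect fourth up from D## is G## (letter G, 5 semitones up).
A minor third up from G## is B# (letter B, 3 semitones up).

B#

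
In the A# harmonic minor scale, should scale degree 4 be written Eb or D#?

D#

Each scale degree takes a distinct letter name. Degree 4 of a scale on A must use the letter D.
D# and Eb are enharmonically the same pitch, but only D# uses the letter D, so it is the correct spelling here.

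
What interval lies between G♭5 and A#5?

doubly augmented second

Counting letters G–A gives a second.
Gb→A# = 4 semitones, 2 wider than the major second (2), so doubly augmented.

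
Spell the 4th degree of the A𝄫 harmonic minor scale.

Dbb

Degree 4 takes the letter 3 steps above A, which is D.
In harmonic minor, degree 4 sits 5 semitones above the tonic. Abb + 5 semitones is pitch class 0, spelled on D as Dbb.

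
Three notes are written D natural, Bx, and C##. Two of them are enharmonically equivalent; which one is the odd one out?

B##

In 12-tone equal temperament, enharmonic equivalents share a pitch class. D is pitch class 2; B## is pitch class 1; C## is pitch class 2.
D and C## share pitch class 2, while B## is pitch class 1.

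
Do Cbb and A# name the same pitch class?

Yes

Cbb is pitch class 10; A# is pitch class 10.
All spellings map to pitch class 10, so they are enharmonically equivalent.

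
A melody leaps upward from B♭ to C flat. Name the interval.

The letter names run B→C, a span of 1 letter step, so the interval is some kind of second.
Bb to Cb is 1 semitone. A major second is 2, so 1 makes it minor.

minor second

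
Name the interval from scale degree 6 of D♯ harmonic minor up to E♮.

perfect fourth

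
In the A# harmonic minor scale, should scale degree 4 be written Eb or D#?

Each scale degree takes a distinct letter name. Degree 4 of a scale on A must use the letter D.
D# and Eb are enharmonically the same pitch, but only D# uses the letter D, so it is the correct spelling here.

D#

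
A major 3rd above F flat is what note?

F up a major third is A, so the target letter is A.
From Fb, a major third is 4 semitones up: Ab.

Ab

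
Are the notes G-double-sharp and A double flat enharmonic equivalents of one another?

Two spellings are enharmonically equivalent only if they share a pitch class.
Here G## → 9, Abb → 7; 7 ≠ 9, so they are not.

No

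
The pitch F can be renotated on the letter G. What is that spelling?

Plain G sits 2 semitones above F, so on the letter G the same pitch needs a double flat: Gbb.

Gbb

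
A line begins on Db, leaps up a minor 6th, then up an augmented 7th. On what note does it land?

A

A minor sixth up from Db is Bbb (letter B, 8 semitones up).
An augmented seventh up from Bbb is A (letter A, 12 semitones up).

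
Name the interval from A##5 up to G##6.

minor seventh

The letter names run A→G, a span of 6 letter steps, so the interval is some kind of seventh.
A## to G## is 10 semitones. A major seventh is 11, so 10 makes it minor.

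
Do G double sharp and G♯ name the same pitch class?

No

G## is pitch class 9; G# is pitch class 8.
The pitch classes differ (9 vs. 8), so they are not enharmonic equivalents.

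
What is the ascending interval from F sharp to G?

minor second

The letter names run F→G, a span of 1 letter step, so the interval is some kind of second.
F# to G is 1 semitone. A major second is 2, so 1 makes it minor.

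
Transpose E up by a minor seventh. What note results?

D

E up a major seventh is D#, so the target letter is D.
From E, a minor seventh is 10 semitones up: D.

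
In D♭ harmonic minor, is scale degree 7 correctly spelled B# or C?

C

Each scale degree takes a distinct letter name. Degree 7 of a scale on D must use the letter C.
C and B# are enharmonically the same pitch, but only C uses the letter C, so it is the correct spelling here.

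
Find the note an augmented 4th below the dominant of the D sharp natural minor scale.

The dominant of D# natural minor is A#.
An augmented fourth (6 semitones) below A# lands on the letter E, giving E.

E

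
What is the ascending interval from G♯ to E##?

Counting letters G–A–B–C–D–E gives a sixth.
G#→E## = 10 semitones, 1 wider than the major sixth (9), so augmented.

augmented sixth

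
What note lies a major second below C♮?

A second below C lands on the letter B.
A major second spans 2 semitones, so C moves to pitch class 10. On the letter B that is Bb.

Bb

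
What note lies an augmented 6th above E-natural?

C##

A sixth above E lands on the letter C.
An augmented sixth spans 10 semitones, so E moves to pitch class 2. On the letter C that is C##.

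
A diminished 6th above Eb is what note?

E up a major sixth is C#, so the target letter is C.
From Eb, a diminished sixth is 7 semitones up: Cbb.

Cbb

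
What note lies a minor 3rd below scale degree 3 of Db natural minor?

Db

Scale degree 3 of Db natural minor is Fb.
A minor third (3 semitones) below Fb lands on the letter D, giving Db.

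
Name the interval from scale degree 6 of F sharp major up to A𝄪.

augmented fifth

Scale degree 6 of F# major is D#.
D# up to A##: letters D→A make it a fifth; 8 semitones makes it augmented.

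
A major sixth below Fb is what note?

F down a major sixth is Ab, so the target letter is A.
From Fb, a major sixth is 9 semitones down: Abb.

Abb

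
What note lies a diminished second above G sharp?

A second above G lands on the letter A.
A diminished second spans 0 semitones, so G# moves to pitch class 8. On the letter A that is Ab.

Ab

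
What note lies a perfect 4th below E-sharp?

B#

A fourth below E lands on the letter B.
A perfect fourth spans 5 semitones, so E# moves to pitch class 0. On the letter B that is B#.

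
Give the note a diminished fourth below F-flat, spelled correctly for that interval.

C

A fourth below F lands on the letter C.
A diminished fourth spans 4 semitones, so Fb moves to pitch class 0. On the letter C that is C.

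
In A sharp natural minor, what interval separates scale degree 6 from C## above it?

Scale degree 6 of A# natural minor is F#.
F# up to C##: letters F→C make it a fifth; 8 semitones makes it augmented.

augmented fifth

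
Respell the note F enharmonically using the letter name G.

Plain G sits 2 semitones above F, so on the letter G the same pitch needs a double flat: Gbb.

Gbb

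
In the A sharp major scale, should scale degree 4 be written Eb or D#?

Each scale degree takes a distinct letter name. Degree 4 of a scale on A must use the letter D.
D# and Eb are enharmonically the same pitch, but only D# uses the letter D, so it is the correct spelling here.

D#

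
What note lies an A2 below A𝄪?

G#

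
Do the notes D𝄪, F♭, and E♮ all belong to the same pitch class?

D## is pitch class 4; Fb is pitch class 4; E is pitch class 4.
All spellings map to pitch class 4, so they are enharmonically equivalent.

Yes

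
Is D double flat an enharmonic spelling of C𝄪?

Dbb is pitch class 0; C## is pitch class 2.
The pitch classes differ (0 vs. 2), so they are not enharmonic equivalents.

No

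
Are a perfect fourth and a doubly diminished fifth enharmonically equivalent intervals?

A perfect fourth spans 5 semitones; a doubly diminished fifth spans 5.
They are enharmonically equivalent.

Yes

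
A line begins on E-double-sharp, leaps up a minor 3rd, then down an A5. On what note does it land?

A minor third up from E## is G## (letter G, 3 semitones up).
An augmented fifth down from G## is C# (letter C, 8 semitones down).

C#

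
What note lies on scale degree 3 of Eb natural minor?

The Eb natural minor scale runs Eb F Gb Ab Bb Cb Db.
Degree 3 is Gb.

Gb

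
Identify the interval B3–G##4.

Counting letters B–C–D–E–F–G gives a sixth.
B→G## = 10 semitones, 1 wider than the major sixth (9), so augmented.

augmented sixth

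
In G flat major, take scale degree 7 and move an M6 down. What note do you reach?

Ab

Scale degree 7 of Gb major is F.
A major sixth (9 semitones) below F lands on the letter A, giving Ab.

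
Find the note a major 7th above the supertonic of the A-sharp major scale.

The supertonic of A# major is B#.
A major seventh (11 semitones) above B# lands on the letter A, giving A##.

A##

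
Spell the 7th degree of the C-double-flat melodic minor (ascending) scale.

Bbb

Degree 7 takes the letter 6 steps above C, which is B.
In melodic minor (ascending), degree 7 sits 11 semitones above the tonic. Cbb + 11 semitones is pitch class 9, spelled on B as Bbb.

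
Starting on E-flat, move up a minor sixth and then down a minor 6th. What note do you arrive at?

Eb

A minor sixth up from Eb is Cb (letter C, 8 semitones up).
A minor sixth down from Cb is Eb (letter E, 8 semitones down).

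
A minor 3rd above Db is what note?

D up a major third is F#, so the target letter is F.
From Db, a minor third is 3 semitones up: Fb.

Fb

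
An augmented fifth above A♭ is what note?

A fifth above A lands on the letter E.
An augmented fifth spans 8 semitones, so Ab moves to pitch class 4. On the letter E that is E.

E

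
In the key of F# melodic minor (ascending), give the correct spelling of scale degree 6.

D#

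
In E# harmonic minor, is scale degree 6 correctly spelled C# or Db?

C#

Each scale degree takes a distinct letter name. Degree 6 of a scale on E must use the letter C.
C# and Db are enharmonically the same pitch, but only C# uses the letter C, so it is the correct spelling here.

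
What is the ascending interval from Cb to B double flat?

Counting letters C–D–E–F–G–A–B gives a seventh.
Cb→Bbb = 10 semitones, 1 narrower than the major seventh (11), so minor.

minor seventh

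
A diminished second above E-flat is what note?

Fbb

E up a major second is F#, so the target letter is F.
From Eb, a diminished second is 0 semitones up: Fbb.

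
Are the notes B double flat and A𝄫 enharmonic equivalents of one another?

No

Two spellings are enharmonically equivalent only if they share a pitch class.
Here Bbb → 9, Abb → 7; 7 ≠ 9, so they are not.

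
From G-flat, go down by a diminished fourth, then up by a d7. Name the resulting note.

A diminished fourth down from Gb is D (letter D, 4 semitones down).
A diminished seventh up from D is Cb (letter C, 9 semitones up).

Cb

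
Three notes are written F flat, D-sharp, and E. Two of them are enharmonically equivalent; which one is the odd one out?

D#

In 12-tone equal temperament, enharmonic equivalents share a pitch class. Fb is pitch class 4; D# is pitch class 3; E is pitch class 4.
Fb and E share pitch class 4, while D# is pitch class 3.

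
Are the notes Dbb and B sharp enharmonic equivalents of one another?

Yes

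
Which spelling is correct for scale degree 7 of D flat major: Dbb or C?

Each scale degree takes a distinct letter name. Degree 7 of a scale on D must use the letter C.
C and Dbb are enharmonically the same pitch, but only C uses the letter C, so it is the correct spelling here.

C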